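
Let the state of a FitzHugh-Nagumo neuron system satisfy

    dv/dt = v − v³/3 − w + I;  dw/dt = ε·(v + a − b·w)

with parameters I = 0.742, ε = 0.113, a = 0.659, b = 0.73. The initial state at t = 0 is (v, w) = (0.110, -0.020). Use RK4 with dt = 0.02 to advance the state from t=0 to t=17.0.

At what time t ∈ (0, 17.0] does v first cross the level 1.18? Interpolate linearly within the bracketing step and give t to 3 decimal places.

t=0.000: state=(0.110, -0.020)
step 1 (dt=0.02): k1=(0.872, 0.089), k2=(0.879, 0.089), k3=(0.879, 0.089), k4=(0.887, 0.090); state += dt/6·(k1+2k2+2k3+k4)
t=0.020: state=(0.128, -0.018)
t=0.040: state=(0.145, -0.016)
t=0.060: state=(0.164, -0.015)
t=0.900: state=(1.170, 0.106)
next step: t=0.920: state=(1.195, 0.110) — v has crossed 1.18
linear interpolation between t=0.900 (1.17007) and t=0.920 (1.19537) → t≈0.908

t = 0.908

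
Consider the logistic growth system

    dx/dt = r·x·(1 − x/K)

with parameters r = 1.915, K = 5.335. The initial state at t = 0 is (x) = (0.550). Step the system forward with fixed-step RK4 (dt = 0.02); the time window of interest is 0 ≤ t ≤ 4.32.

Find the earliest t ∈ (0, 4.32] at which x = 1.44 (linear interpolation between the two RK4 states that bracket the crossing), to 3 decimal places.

t=0.000: state=(0.550)
step 1 (dt=0.02): k1=(0.945), k2=(0.959), k3=(0.959), k4=(0.974); state += dt/6·(k1+2k2+2k3+k4)
t=0.020: state=(0.569)
t=0.040: state=(0.589)
t=0.060: state=(0.609)
continuing one RK4 step at a time; state shown every 10 steps (Δt=0.2):
t=0.200: state=(0.770)
t=0.400: state=(1.058)
t=0.600: state=(1.420)
next step: t=0.620: state=(1.460) — x has crossed 1.44
linear interpolation between t=0.600 (1.41983) and t=0.620 (1.46009) → t≈0.610

t = 0.610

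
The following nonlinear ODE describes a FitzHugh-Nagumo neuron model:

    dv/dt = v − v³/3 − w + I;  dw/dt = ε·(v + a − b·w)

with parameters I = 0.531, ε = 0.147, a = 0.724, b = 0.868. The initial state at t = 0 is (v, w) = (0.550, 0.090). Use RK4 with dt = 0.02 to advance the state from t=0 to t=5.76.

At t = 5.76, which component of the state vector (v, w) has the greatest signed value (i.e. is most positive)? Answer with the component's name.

largest component: w

t=0.000: state=(0.550, 0.090)
step 1 (dt=0.02): k1=(0.936, 0.176), k2=(0.940, 0.177), k3=(0.940, 0.177), k4=(0.945, 0.178); state += dt/6·(k1+2k2+2k3+k4)
t=0.020: state=(0.569, 0.094)
t=0.040: state=(0.588, 0.097)
t=0.060: state=(0.607, 0.101)
continuing one RK4 step at a time; state shown every 10 steps (Δt=0.2):
t=0.200: state=(0.745, 0.128)
t=0.400: state=(0.950, 0.170)
t=0.600: state=(1.150, 0.217)
t=0.800: state=(1.328, 0.269)
t=1.000: state=(1.471, 0.324)
t=1.200: state=(1.575, 0.381)
t=1.400: state=(1.642, 0.439)
t=1.600: state=(1.680, 0.497)
t=1.800: state=(1.697, 0.555)
t=2.000: state=(1.700, 0.611)
t=2.200: state=(1.692, 0.666)
t=2.400: state=(1.678, 0.719)
t=2.600: state=(1.659, 0.771)
t=2.800: state=(1.637, 0.820)
t=3.000: state=(1.613, 0.868)
t=3.200: state=(1.588, 0.913)
t=3.400: state=(1.562, 0.957)
t=3.600: state=(1.535, 0.999)
t=3.800: state=(1.507, 1.039)
t=4.000: state=(1.478, 1.077)
t=4.200: state=(1.449, 1.113)
t=4.400: state=(1.419, 1.148)
t=4.600: state=(1.389, 1.181)
t=4.800: state=(1.358, 1.212)
t=5.000: state=(1.326, 1.241)
t=5.200: state=(1.293, 1.269)
t=5.400: state=(1.259, 1.295)
t=5.600: state=(1.225, 1.320)
t=5.760: state=(1.196, 1.338)
compare at T: v=1.196, w=1.338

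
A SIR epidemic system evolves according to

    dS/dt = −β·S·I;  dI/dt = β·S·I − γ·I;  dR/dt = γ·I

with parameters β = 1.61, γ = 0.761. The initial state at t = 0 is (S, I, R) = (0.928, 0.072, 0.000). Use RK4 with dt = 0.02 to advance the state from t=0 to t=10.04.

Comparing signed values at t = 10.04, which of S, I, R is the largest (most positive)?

largest component: R

t=0.000: state=(0.928, 0.072, 0.000)
step 1 (dt=0.02): k1=(-0.108, 0.053, 0.055), k2=(-0.108, 0.053, 0.055), k3=(-0.108, 0.053, 0.055), k4=(-0.109, 0.053, 0.056); state += dt/6·(k1+2k2+2k3+k4)
t=0.020: state=(0.926, 0.073, 0.001)
t=0.040: state=(0.924, 0.074, 0.002)
t=0.060: state=(0.921, 0.075, 0.003)
continuing one RK4 step at a time; state shown every 25 steps (Δt=0.5):
t=0.500: state=(0.866, 0.101, 0.033)
t=1.000: state=(0.787, 0.135, 0.078)
t=1.500: state=(0.697, 0.168, 0.135)
t=2.000: state=(0.602, 0.193, 0.204)
t=2.500: state=(0.512, 0.207, 0.281)
t=3.000: state=(0.433, 0.207, 0.360)
t=3.500: state=(0.368, 0.195, 0.437)
t=4.000: state=(0.317, 0.175, 0.508)
t=4.500: state=(0.278, 0.152, 0.570)
t=5.000: state=(0.248, 0.128, 0.623)
t=5.500: state=(0.226, 0.106, 0.668)
t=6.000: state=(0.209, 0.086, 0.704)
t=6.500: state=(0.196, 0.070, 0.734)
t=7.000: state=(0.187, 0.055, 0.758)
t=7.500: state=(0.179, 0.044, 0.777)
t=8.000: state=(0.174, 0.035, 0.791)
t=8.500: state=(0.170, 0.027, 0.803)
t=9.000: state=(0.166, 0.021, 0.812)
t=9.500: state=(0.164, 0.017, 0.819)
t=10.000: state=(0.162, 0.013, 0.825)
t=10.040: state=(0.162, 0.013, 0.825)
compare at T: S=0.162, I=0.013, R=0.825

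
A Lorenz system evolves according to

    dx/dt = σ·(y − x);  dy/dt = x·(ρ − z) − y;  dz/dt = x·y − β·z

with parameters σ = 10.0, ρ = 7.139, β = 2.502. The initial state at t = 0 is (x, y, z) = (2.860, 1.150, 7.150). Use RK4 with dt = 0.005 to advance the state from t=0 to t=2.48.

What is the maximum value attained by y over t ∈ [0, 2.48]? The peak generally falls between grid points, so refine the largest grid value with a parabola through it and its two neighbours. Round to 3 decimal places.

max y = 5.673

t=0.000: state=(2.860, 1.150, 7.150)
step 1 (dt=0.005): k1=(-17.100, -1.181, -14.600), k2=(-16.702, -1.075, -14.566), k3=(-16.709, -1.076, -14.565), k4=(-16.318, -0.973, -14.529); state += dt/6·(k1+2k2+2k3+k4)
t=0.005: state=(2.776, 1.145, 7.077)
t=0.010: state=(2.697, 1.140, 7.005)
t=0.015: state=(2.621, 1.137, 6.933)
continuing one RK4 step at a time; state shown every 20 steps (Δt=0.1):
t=0.100: state=(1.777, 1.177, 5.790)
t=0.200: state=(1.457, 1.351, 4.683)
t=0.300: state=(1.485, 1.624, 3.837)
t=0.400: state=(1.711, 2.018, 3.244)
t=0.500: state=(2.097, 2.563, 2.912)
t=0.600: state=(2.646, 3.280, 2.883)
t=0.700: state=(3.357, 4.138, 3.237)
t=0.800: state=(4.174, 5.002, 4.063)
t=0.900: state=(4.937, 5.589, 5.336)
t=1.000: state=(5.383, 5.583, 6.755)
t=1.100: state=(5.303, 4.954, 7.784)
t=1.200: state=(4.758, 4.072, 8.072)
t=1.300: state=(4.044, 3.351, 7.714)
t=1.400: state=(3.440, 2.943, 7.031)
t=1.500: state=(3.065, 2.811, 6.289)
t=1.600: state=(2.921, 2.880, 5.642)
t=1.700: state=(2.968, 3.095, 5.166)
t=1.800: state=(3.163, 3.419, 4.904)
t=1.900: state=(3.466, 3.808, 4.880)
t=2.000: state=(3.828, 4.197, 5.098)
t=2.100: state=(4.179, 4.499, 5.521)
t=2.200: state=(4.439, 4.625, 6.053)
t=2.300: state=(4.535, 4.539, 6.545)
t=2.400: state=(4.450, 4.286, 6.857)
t=2.480: state=(4.282, 4.034, 6.930)
largest grid value and its neighbours: y(0.945)=5.67213, y(0.950)=5.67282, y(0.955)=5.67176
parabola through these three points peaks at t≈0.949 with y≈5.67283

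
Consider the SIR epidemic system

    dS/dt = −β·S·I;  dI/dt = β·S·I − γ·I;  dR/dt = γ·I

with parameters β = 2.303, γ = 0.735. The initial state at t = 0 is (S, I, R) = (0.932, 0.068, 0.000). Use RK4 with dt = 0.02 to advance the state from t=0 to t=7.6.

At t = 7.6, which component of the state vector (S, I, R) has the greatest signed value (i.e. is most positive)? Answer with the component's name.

t=0.000: state=(0.932, 0.068, 0.000)
step 1 (dt=0.02): k1=(-0.146, 0.096, 0.050), k2=(-0.148, 0.097, 0.051), k3=(-0.148, 0.097, 0.051), k4=(-0.150, 0.098, 0.051); state += dt/6·(k1+2k2+2k3+k4)
t=0.020: state=(0.929, 0.070, 0.001)
t=0.040: state=(0.926, 0.072, 0.002)
t=0.060: state=(0.923, 0.074, 0.003)
continuing one RK4 step at a time; state shown every 25 steps (Δt=0.5):
t=0.500: state=(0.834, 0.131, 0.036)
t=1.000: state=(0.683, 0.218, 0.099)
t=1.500: state=(0.506, 0.299, 0.195)
t=2.000: state=(0.349, 0.338, 0.314)
t=2.500: state=(0.237, 0.326, 0.437)
t=3.000: state=(0.167, 0.284, 0.550)
t=3.500: state=(0.124, 0.232, 0.644)
t=4.000: state=(0.098, 0.182, 0.720)
t=4.500: state=(0.081, 0.140, 0.779)
t=5.000: state=(0.070, 0.106, 0.824)
t=5.500: state=(0.063, 0.079, 0.858)
t=6.000: state=(0.059, 0.059, 0.883)
t=6.500: state=(0.055, 0.043, 0.901)
t=7.000: state=(0.053, 0.032, 0.915)
t=7.500: state=(0.051, 0.023, 0.925)
t=7.600: state=(0.051, 0.022, 0.927)
compare at T: S=0.051, I=0.022, R=0.927

largest component: R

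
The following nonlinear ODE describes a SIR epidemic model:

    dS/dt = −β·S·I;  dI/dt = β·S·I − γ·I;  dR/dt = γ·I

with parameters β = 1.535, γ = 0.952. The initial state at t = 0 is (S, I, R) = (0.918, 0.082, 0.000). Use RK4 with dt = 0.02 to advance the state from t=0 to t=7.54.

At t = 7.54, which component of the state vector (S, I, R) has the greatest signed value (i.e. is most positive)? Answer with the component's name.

t=0.000: state=(0.918, 0.082, 0.000)
step 1 (dt=0.02): k1=(-0.116, 0.037, 0.078), k2=(-0.116, 0.038, 0.078), k3=(-0.116, 0.038, 0.078), k4=(-0.116, 0.038, 0.079); state += dt/6·(k1+2k2+2k3+k4)
t=0.020: state=(0.916, 0.083, 0.002)
t=0.040: state=(0.913, 0.084, 0.003)
t=0.060: state=(0.911, 0.084, 0.005)
continuing one RK4 step at a time; state shown every 25 steps (Δt=0.5):
t=0.500: state=(0.856, 0.101, 0.043)
t=1.000: state=(0.787, 0.118, 0.096)
t=1.500: state=(0.715, 0.130, 0.155)
t=2.000: state=(0.646, 0.136, 0.218)
t=2.500: state=(0.582, 0.135, 0.283)
t=3.000: state=(0.525, 0.129, 0.346)
t=3.500: state=(0.478, 0.117, 0.405)
t=4.000: state=(0.439, 0.104, 0.457)
t=4.500: state=(0.408, 0.089, 0.503)
t=5.000: state=(0.383, 0.075, 0.542)
t=5.500: state=(0.363, 0.062, 0.575)
t=6.000: state=(0.348, 0.051, 0.601)
t=6.500: state=(0.336, 0.041, 0.623)
t=7.000: state=(0.327, 0.033, 0.640)
t=7.500: state=(0.320, 0.026, 0.654)
t=7.540: state=(0.319, 0.026, 0.655)
compare at T: S=0.319, I=0.026, R=0.655

largest component: R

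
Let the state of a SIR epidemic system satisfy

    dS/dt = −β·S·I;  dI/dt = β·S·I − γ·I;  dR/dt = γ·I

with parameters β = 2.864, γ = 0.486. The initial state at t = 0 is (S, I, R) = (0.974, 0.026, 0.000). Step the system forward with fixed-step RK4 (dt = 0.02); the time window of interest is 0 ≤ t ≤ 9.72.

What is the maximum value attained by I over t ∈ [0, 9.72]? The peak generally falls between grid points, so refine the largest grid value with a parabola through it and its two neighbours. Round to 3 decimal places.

t=0.000: state=(0.974, 0.026, 0.000)
step 1 (dt=0.02): k1=(-0.073, 0.060, 0.013), k2=(-0.074, 0.061, 0.013), k3=(-0.074, 0.061, 0.013), k4=(-0.076, 0.063, 0.013); state += dt/6·(k1+2k2+2k3+k4)
t=0.020: state=(0.973, 0.027, 0.000)
t=0.040: state=(0.971, 0.029, 0.001)
t=0.060: state=(0.969, 0.030, 0.001)
continuing one RK4 step at a time; state shown every 25 steps (Δt=0.5):
t=0.500: state=(0.909, 0.079, 0.012)
t=1.000: state=(0.749, 0.206, 0.045)
t=1.500: state=(0.487, 0.395, 0.117)
t=2.000: state=(0.250, 0.519, 0.231)
t=2.500: state=(0.117, 0.523, 0.360)
t=3.000: state=(0.057, 0.462, 0.480)
t=3.500: state=(0.031, 0.385, 0.583)
t=4.000: state=(0.019, 0.313, 0.668)
t=4.500: state=(0.013, 0.251, 0.736)
t=5.000: state=(0.009, 0.200, 0.791)
t=5.500: state=(0.007, 0.159, 0.834)
t=6.000: state=(0.006, 0.126, 0.869)
t=6.500: state=(0.005, 0.099, 0.896)
t=7.000: state=(0.004, 0.078, 0.917)
t=7.500: state=(0.004, 0.062, 0.934)
t=8.000: state=(0.004, 0.049, 0.948)
t=8.500: state=(0.003, 0.038, 0.958)
t=9.000: state=(0.003, 0.030, 0.966)
t=9.500: state=(0.003, 0.024, 0.973)
t=9.720: state=(0.003, 0.021, 0.975)
largest grid value and its neighbours: I(2.240)=0.53374, I(2.260)=0.53378, I(2.280)=0.53366
parabola through these three points peaks at t≈2.255 with I≈0.53378

max I = 0.534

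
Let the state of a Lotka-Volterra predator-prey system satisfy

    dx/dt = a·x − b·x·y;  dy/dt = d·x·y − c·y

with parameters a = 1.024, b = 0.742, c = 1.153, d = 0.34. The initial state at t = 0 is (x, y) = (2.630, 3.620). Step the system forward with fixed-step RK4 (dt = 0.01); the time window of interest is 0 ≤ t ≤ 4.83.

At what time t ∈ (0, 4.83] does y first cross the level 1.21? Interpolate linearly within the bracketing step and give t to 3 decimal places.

t=0.000: state=(2.630, 3.620)
step 1 (dt=0.01): k1=(-4.371, -0.937), k2=(-4.326, -0.963), k3=(-4.326, -0.962), k4=(-4.281, -0.987); state += dt/6·(k1+2k2+2k3+k4)
t=0.010: state=(2.587, 3.610)
t=0.020: state=(2.544, 3.600)
t=0.030: state=(2.503, 3.590)
continuing one RK4 step at a time; state shown every 20 steps (Δt=0.2):
t=0.200: state=(1.921, 3.350)
t=0.400: state=(1.473, 2.982)
t=0.600: state=(1.196, 2.590)
t=0.800: state=(1.027, 2.217)
t=1.000: state=(0.931, 1.881)
t=1.200: state=(0.884, 1.588)
t=1.400: state=(0.873, 1.339)
t=1.510: state=(0.880, 1.219)
next step: t=1.520: state=(0.881, 1.208) — y has crossed 1.21
linear interpolation between t=1.510 (1.21853) and t=1.520 (1.20818) → t≈1.518

t = 1.518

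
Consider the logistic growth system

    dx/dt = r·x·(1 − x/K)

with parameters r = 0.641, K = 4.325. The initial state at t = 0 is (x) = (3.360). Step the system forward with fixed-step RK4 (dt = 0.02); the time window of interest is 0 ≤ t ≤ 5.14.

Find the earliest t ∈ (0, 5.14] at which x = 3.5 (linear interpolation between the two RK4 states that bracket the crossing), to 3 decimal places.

t = 0.308

t=0.000: state=(3.360)
step 1 (dt=0.02): k1=(0.481), k2=(0.479), k3=(0.479), k4=(0.477); state += dt/6·(k1+2k2+2k3+k4)
t=0.020: state=(3.370)
t=0.040: state=(3.379)
t=0.060: state=(3.389)
continuing one RK4 step at a time; state shown every 10 steps (Δt=0.2):
t=0.200: state=(3.453)
t=0.300: state=(3.496)
next step: t=0.320: state=(3.505) — x has crossed 3.5
linear interpolation between t=0.300 (3.49648) and t=0.320 (3.50503) → t≈0.308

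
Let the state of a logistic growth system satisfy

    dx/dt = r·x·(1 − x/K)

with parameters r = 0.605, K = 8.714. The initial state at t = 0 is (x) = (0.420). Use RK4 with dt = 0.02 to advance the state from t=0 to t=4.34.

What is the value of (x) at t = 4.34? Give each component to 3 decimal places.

(x) = (3.587)

t=0.000: state=(0.420)
step 1 (dt=0.02): k1=(0.242), k2=(0.243), k3=(0.243), k4=(0.245); state += dt/6·(k1+2k2+2k3+k4)
t=0.020: state=(0.425)
t=0.040: state=(0.430)
t=0.060: state=(0.435)
continuing one RK4 step at a time; state shown every 10 steps (Δt=0.2):
t=0.200: state=(0.471)
t=0.400: state=(0.528)
t=0.600: state=(0.591)
t=0.800: state=(0.662)
t=1.000: state=(0.739)
t=1.200: state=(0.826)
t=1.400: state=(0.921)
t=1.600: state=(1.025)
t=1.800: state=(1.140)
t=2.000: state=(1.265)
t=2.200: state=(1.402)
t=2.400: state=(1.550)
t=2.600: state=(1.710)
t=2.800: state=(1.882)
t=3.000: state=(2.067)
t=3.200: state=(2.264)
t=3.400: state=(2.472)
t=3.600: state=(2.692)
t=3.800: state=(2.922)
t=4.000: state=(3.162)
t=4.200: state=(3.409)
t=4.340: state=(3.587)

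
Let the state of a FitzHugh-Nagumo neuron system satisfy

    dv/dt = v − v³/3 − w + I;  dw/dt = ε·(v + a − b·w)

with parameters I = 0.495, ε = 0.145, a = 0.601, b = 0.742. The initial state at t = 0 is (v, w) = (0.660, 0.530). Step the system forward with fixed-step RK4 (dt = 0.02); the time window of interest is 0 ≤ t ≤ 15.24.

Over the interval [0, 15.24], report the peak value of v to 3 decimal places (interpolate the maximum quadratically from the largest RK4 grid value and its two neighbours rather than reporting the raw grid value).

t=0.000: state=(0.660, 0.530)
step 1 (dt=0.02): k1=(0.529, 0.126), k2=(0.531, 0.126), k3=(0.531, 0.126), k4=(0.533, 0.127); state += dt/6·(k1+2k2+2k3+k4)
t=0.020: state=(0.671, 0.533)
t=0.040: state=(0.681, 0.535)
t=0.060: state=(0.692, 0.538)
continuing one RK4 step at a time; state shown every 25 steps (Δt=0.5):
t=0.500: state=(0.937, 0.601)
t=1.000: state=(1.191, 0.688)
t=1.500: state=(1.359, 0.785)
t=2.000: state=(1.430, 0.885)
t=2.500: state=(1.435, 0.982)
t=3.000: state=(1.401, 1.074)
t=3.500: state=(1.345, 1.157)
t=4.000: state=(1.275, 1.231)
t=4.500: state=(1.193, 1.296)
t=5.000: state=(1.100, 1.352)
t=5.500: state=(0.991, 1.397)
t=6.000: state=(0.861, 1.432)
t=6.500: state=(0.697, 1.455)
t=7.000: state=(0.475, 1.463)
t=7.500: state=(0.148, 1.451)
t=8.000: state=(-0.365, 1.411)
t=8.500: state=(-1.085, 1.329)
t=9.000: state=(-1.685, 1.202)
t=9.500: state=(-1.903, 1.053)
t=10.000: state=(-1.923, 0.904)
t=10.500: state=(-1.889, 0.765)
t=11.000: state=(-1.841, 0.635)
t=11.500: state=(-1.791, 0.516)
t=12.000: state=(-1.739, 0.407)
t=12.500: state=(-1.688, 0.307)
t=13.000: state=(-1.637, 0.216)
t=13.500: state=(-1.585, 0.134)
t=14.000: state=(-1.533, 0.059)
t=14.500: state=(-1.481, -0.008)
t=15.000: state=(-1.428, -0.068)
t=15.240: state=(-1.403, -0.094)
largest grid value and its neighbours: v(2.260)=1.43905, v(2.280)=1.43910, v(2.300)=1.43908
parabola through these three points peaks at t≈2.283 with v≈1.43911

max v = 1.439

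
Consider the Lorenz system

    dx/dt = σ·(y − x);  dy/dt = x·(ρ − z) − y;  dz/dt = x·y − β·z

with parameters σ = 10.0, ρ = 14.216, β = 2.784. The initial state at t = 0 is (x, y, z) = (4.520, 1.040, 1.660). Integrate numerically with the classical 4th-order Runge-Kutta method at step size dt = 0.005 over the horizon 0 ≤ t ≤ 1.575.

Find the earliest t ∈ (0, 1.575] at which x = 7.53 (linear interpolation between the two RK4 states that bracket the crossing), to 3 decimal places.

t=0.000: state=(4.520, 1.040, 1.660)
step 1 (dt=0.005): k1=(-34.800, 55.713, 0.079), k2=(-32.537, 54.481, 0.606), k3=(-32.625, 54.549, 0.595), k4=(-30.441, 53.379, 1.090); state += dt/6·(k1+2k2+2k3+k4)
t=0.005: state=(4.357, 1.313, 1.663)
t=0.010: state=(4.215, 1.574, 1.671)
t=0.015: state=(4.092, 1.826, 1.683)
continuing one RK4 step at a time; state shown every 20 steps (Δt=0.1):
t=0.100: state=(4.007, 5.463, 2.408)
t=0.200: state=(6.581, 10.055, 5.445)
t=0.225: state=(7.484, 11.205, 6.889)
next step: t=0.230: state=(7.671, 11.420, 7.219) — x has crossed 7.53
linear interpolation between t=0.225 (7.48386) and t=0.230 (7.67065) → t≈0.226

t = 0.226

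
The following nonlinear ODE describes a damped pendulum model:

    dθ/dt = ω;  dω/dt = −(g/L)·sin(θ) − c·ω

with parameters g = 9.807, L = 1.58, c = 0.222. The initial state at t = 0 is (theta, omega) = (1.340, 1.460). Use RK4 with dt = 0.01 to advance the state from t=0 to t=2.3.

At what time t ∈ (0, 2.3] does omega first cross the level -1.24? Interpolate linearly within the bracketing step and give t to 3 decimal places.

t = 0.437

t=0.000: state=(1.340, 1.460)
step 1 (dt=0.01): k1=(1.460, -6.367), k2=(1.428, -6.370), k3=(1.428, -6.369), k4=(1.396, -6.372); state += dt/6·(k1+2k2+2k3+k4)
t=0.010: state=(1.354, 1.396)
t=0.020: state=(1.368, 1.333)
t=0.030: state=(1.381, 1.269)
continuing one RK4 step at a time; state shown every 10 steps (Δt=0.1):
t=0.100: state=(1.454, 0.823)
t=0.200: state=(1.505, 0.193)
t=0.300: state=(1.493, -0.423)
t=0.400: state=(1.421, -1.024)
t=0.430: state=(1.387, -1.200)
next step: t=0.440: state=(1.375, -1.258) — omega has crossed -1.24
linear interpolation between t=0.430 (-1.20027) and t=0.440 (-1.25850) → t≈0.437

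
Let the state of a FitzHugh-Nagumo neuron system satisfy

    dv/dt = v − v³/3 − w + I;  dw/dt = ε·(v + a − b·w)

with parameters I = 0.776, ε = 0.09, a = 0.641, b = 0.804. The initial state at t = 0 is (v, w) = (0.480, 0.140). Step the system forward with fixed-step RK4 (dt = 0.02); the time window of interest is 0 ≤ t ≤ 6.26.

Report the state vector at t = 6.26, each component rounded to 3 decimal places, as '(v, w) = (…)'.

t=0.000: state=(0.480, 0.140)
step 1 (dt=0.02): k1=(1.079, 0.091), k2=(1.086, 0.092), k3=(1.087, 0.092), k4=(1.094, 0.093); state += dt/6·(k1+2k2+2k3+k4)
t=0.020: state=(0.502, 0.142)
t=0.040: state=(0.524, 0.144)
t=0.060: state=(0.546, 0.146)
continuing one RK4 step at a time; state shown every 25 steps (Δt=0.5):
t=0.500: state=(1.082, 0.198)
t=1.000: state=(1.597, 0.279)
t=1.500: state=(1.820, 0.374)
t=2.000: state=(1.865, 0.471)
t=2.500: state=(1.851, 0.565)
t=3.000: state=(1.820, 0.654)
t=3.500: state=(1.785, 0.739)
t=4.000: state=(1.748, 0.819)
t=4.500: state=(1.710, 0.895)
t=5.000: state=(1.672, 0.966)
t=5.500: state=(1.634, 1.033)
t=6.000: state=(1.595, 1.096)
t=6.260: state=(1.575, 1.127)

(v, w) = (1.575, 1.127)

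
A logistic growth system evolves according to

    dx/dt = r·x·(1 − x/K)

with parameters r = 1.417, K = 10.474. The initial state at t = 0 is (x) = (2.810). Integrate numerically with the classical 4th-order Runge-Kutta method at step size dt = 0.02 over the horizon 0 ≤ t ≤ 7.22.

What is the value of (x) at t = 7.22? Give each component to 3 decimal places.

(x) = (10.473)

t=0.000: state=(2.810)
step 1 (dt=0.02): k1=(2.914), k2=(2.933), k3=(2.933), k4=(2.952); state += dt/6·(k1+2k2+2k3+k4)
t=0.020: state=(2.869)
t=0.040: state=(2.928)
t=0.060: state=(2.988)
continuing one RK4 step at a time; state shown every 25 steps (Δt=0.5):
t=0.500: state=(4.470)
t=1.000: state=(6.305)
t=1.500: state=(7.901)
t=2.000: state=(9.027)
t=2.500: state=(9.708)
t=3.000: state=(10.082)
t=3.500: state=(10.277)
t=4.000: state=(10.376)
t=4.500: state=(10.426)
t=5.000: state=(10.450)
t=5.500: state=(10.462)
t=6.000: state=(10.468)
t=6.500: state=(10.471)
t=7.000: state=(10.473)
t=7.220: state=(10.473)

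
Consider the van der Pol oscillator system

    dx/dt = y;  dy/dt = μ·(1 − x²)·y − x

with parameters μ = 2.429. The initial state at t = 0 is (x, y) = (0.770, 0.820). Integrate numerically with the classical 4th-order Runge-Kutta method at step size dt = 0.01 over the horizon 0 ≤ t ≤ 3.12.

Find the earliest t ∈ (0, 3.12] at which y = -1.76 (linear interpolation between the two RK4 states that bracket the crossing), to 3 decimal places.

t = 2.017

t=0.000: state=(0.770, 0.820)
step 1 (dt=0.01): k1=(0.820, 0.041), k2=(0.820, 0.024), k3=(0.820, 0.024), k4=(0.820, 0.008); state += dt/6·(k1+2k2+2k3+k4)
t=0.010: state=(0.778, 0.820)
t=0.020: state=(0.786, 0.820)
t=0.030: state=(0.795, 0.820)
continuing one RK4 step at a time; state shown every 20 steps (Δt=0.2):
t=0.200: state=(0.930, 0.757)
t=0.400: state=(1.064, 0.558)
t=0.600: state=(1.149, 0.290)
t=0.800: state=(1.180, 0.029)
t=1.000: state=(1.163, -0.191)
t=1.200: state=(1.106, -0.378)
t=1.400: state=(1.012, -0.563)
t=1.600: state=(0.878, -0.787)
t=1.800: state=(0.690, -1.119)
t=2.000: state=(0.415, -1.692)
t=2.010: state=(0.398, -1.731)
next step: t=2.020: state=(0.380, -1.771) — y has crossed -1.76
linear interpolation between t=2.010 (-1.73105) and t=2.020 (-1.77104) → t≈2.017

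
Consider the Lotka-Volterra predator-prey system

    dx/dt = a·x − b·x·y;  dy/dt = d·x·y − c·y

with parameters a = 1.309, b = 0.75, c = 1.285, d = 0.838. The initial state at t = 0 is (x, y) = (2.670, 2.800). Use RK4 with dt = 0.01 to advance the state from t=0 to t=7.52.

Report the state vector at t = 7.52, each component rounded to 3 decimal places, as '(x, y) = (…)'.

(x, y) = (0.740, 1.056)

t=0.000: state=(2.670, 2.800)
step 1 (dt=0.01): k1=(-2.112, 2.667), k2=(-2.130, 2.655), k3=(-2.130, 2.654), k4=(-2.148, 2.642); state += dt/6·(k1+2k2+2k3+k4)
t=0.010: state=(2.649, 2.827)
t=0.020: state=(2.627, 2.853)
t=0.030: state=(2.605, 2.879)
continuing one RK4 step at a time; state shown every 25 steps (Δt=0.25):
t=0.250: state=(2.073, 3.343)
t=0.500: state=(1.502, 3.518)
t=0.750: state=(1.091, 3.337)
t=1.000: state=(0.837, 2.955)
t=1.250: state=(0.696, 2.512)
t=1.500: state=(0.627, 2.090)
t=1.750: state=(0.609, 1.724)
t=2.000: state=(0.630, 1.423)
t=2.250: state=(0.685, 1.184)
t=2.500: state=(0.774, 0.999)
t=2.750: state=(0.903, 0.863)
t=3.000: state=(1.075, 0.770)
t=3.250: state=(1.298, 0.715)
t=3.500: state=(1.578, 0.700)
t=3.750: state=(1.916, 0.732)
t=4.000: state=(2.299, 0.825)
t=4.250: state=(2.690, 1.009)
t=4.500: state=(3.004, 1.332)
t=4.750: state=(3.104, 1.841)
t=5.000: state=(2.868, 2.512)
t=5.250: state=(2.333, 3.152)
t=5.500: state=(1.725, 3.494)
t=5.750: state=(1.241, 3.447)
t=6.000: state=(0.927, 3.128)
t=6.250: state=(0.744, 2.698)
t=6.500: state=(0.649, 2.261)
t=6.750: state=(0.611, 1.870)
t=7.000: state=(0.617, 1.541)
t=7.250: state=(0.657, 1.276)
t=7.500: state=(0.732, 1.070)
t=7.520: state=(0.740, 1.056)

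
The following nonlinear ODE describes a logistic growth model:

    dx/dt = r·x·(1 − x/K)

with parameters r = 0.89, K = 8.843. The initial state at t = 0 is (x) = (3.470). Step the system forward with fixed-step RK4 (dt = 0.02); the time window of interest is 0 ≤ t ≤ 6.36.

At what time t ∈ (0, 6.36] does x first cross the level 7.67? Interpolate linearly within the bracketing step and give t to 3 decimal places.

t=0.000: state=(3.470)
step 1 (dt=0.02): k1=(1.876), k2=(1.880), k3=(1.880), k4=(1.884); state += dt/6·(k1+2k2+2k3+k4)
t=0.020: state=(3.508)
t=0.040: state=(3.545)
t=0.060: state=(3.583)
continuing one RK4 step at a time; state shown every 25 steps (Δt=0.5):
t=0.500: state=(4.439)
t=1.000: state=(5.406)
t=1.500: state=(6.283)
t=2.000: state=(7.012)
t=2.500: state=(7.575)
t=2.600: state=(7.669)
next step: t=2.620: state=(7.687) — x has crossed 7.67
linear interpolation between t=2.600 (7.66900) and t=2.620 (7.68700) → t≈2.601

t = 2.601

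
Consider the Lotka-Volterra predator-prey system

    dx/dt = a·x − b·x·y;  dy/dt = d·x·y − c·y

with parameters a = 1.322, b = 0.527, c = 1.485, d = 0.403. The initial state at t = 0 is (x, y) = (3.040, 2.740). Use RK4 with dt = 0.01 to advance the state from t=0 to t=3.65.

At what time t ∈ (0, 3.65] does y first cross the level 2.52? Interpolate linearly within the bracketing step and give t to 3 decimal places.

t=0.000: state=(3.040, 2.740)
step 1 (dt=0.01): k1=(-0.371, -0.712), k2=(-0.365, -0.713), k3=(-0.365, -0.713), k4=(-0.359, -0.714); state += dt/6·(k1+2k2+2k3+k4)
t=0.010: state=(3.036, 2.733)
t=0.020: state=(3.033, 2.726)
t=0.030: state=(3.029, 2.719)
continuing one RK4 step at a time; state shown every 20 steps (Δt=0.2):
t=0.200: state=(2.989, 2.595)
t=0.300: state=(2.981, 2.523)
next step: t=0.310: state=(2.981, 2.516) — y has crossed 2.52
linear interpolation between t=0.300 (2.52288) and t=0.310 (2.51574) → t≈0.304

t = 0.304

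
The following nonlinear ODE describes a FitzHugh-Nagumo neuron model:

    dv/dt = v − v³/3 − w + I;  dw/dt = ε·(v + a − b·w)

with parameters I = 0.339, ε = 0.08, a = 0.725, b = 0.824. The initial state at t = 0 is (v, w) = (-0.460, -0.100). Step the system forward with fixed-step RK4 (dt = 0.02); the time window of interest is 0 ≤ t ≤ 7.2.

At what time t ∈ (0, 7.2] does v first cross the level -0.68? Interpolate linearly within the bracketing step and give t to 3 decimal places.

t = 3.335

t=0.000: state=(-0.460, -0.100)
step 1 (dt=0.02): k1=(0.011, 0.028), k2=(0.011, 0.028), k3=(0.011, 0.028), k4=(0.011, 0.028); state += dt/6·(k1+2k2+2k3+k4)
t=0.020: state=(-0.460, -0.099)
t=0.040: state=(-0.460, -0.099)
t=0.060: state=(-0.459, -0.098)
continuing one RK4 step at a time; state shown every 25 steps (Δt=0.5):
t=0.500: state=(-0.457, -0.086)
t=1.000: state=(-0.461, -0.073)
t=1.500: state=(-0.474, -0.060)
t=2.000: state=(-0.501, -0.049)
t=2.500: state=(-0.547, -0.040)
t=3.000: state=(-0.617, -0.033)
t=3.320: state=(-0.677, -0.030)
next step: t=3.340: state=(-0.681, -0.030) — v has crossed -0.68
linear interpolation between t=3.320 (-0.67691) and t=3.340 (-0.68103) → t≈3.335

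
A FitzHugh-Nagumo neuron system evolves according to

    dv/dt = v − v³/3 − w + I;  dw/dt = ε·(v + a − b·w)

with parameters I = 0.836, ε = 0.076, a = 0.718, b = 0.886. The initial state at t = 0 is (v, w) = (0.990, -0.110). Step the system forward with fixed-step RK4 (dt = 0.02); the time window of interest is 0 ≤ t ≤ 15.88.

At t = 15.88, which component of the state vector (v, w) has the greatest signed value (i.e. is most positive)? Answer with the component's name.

largest component: w

t=0.000: state=(0.990, -0.110)
step 1 (dt=0.02): k1=(1.613, 0.137), k2=(1.611, 0.138), k3=(1.611, 0.138), k4=(1.609, 0.139); state += dt/6·(k1+2k2+2k3+k4)
t=0.020: state=(1.022, -0.107)
t=0.040: state=(1.054, -0.104)
t=0.060: state=(1.086, -0.102)
continuing one RK4 step at a time; state shown every 50 steps (Δt=1):
t=1.000: state=(1.954, 0.068)
t=2.000: state=(1.985, 0.263)
t=3.000: state=(1.926, 0.442)
t=4.000: state=(1.863, 0.605)
t=5.000: state=(1.801, 0.753)
t=6.000: state=(1.738, 0.887)
t=7.000: state=(1.675, 1.008)
t=8.000: state=(1.612, 1.115)
t=9.000: state=(1.548, 1.212)
t=10.000: state=(1.483, 1.297)
t=11.000: state=(1.417, 1.372)
t=12.000: state=(1.349, 1.437)
t=13.000: state=(1.277, 1.493)
t=14.000: state=(1.201, 1.539)
t=15.000: state=(1.117, 1.577)
t=15.880: state=(1.034, 1.603)
compare at T: v=1.034, w=1.603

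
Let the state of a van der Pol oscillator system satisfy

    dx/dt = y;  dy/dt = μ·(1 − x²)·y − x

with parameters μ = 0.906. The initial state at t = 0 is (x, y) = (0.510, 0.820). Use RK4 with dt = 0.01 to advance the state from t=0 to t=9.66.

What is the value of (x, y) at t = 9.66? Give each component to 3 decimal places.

t=0.000: state=(0.510, 0.820)
step 1 (dt=0.01): k1=(0.820, 0.040), k2=(0.820, 0.033), k3=(0.820, 0.033), k4=(0.820, 0.025); state += dt/6·(k1+2k2+2k3+k4)
t=0.010: state=(0.518, 0.820)
t=0.020: state=(0.526, 0.821)
t=0.030: state=(0.535, 0.821)
continuing one RK4 step at a time; state shown every 50 steps (Δt=0.5):
t=0.500: state=(0.892, 0.638)
t=1.000: state=(1.092, 0.133)
t=1.500: state=(1.023, -0.399)
t=2.000: state=(0.697, -0.914)
t=2.500: state=(0.083, -1.577)
t=3.000: state=(-0.863, -2.055)
t=3.500: state=(-1.669, -0.918)
t=4.000: state=(-1.803, 0.219)
t=4.500: state=(-1.566, 0.675)
t=5.000: state=(-1.143, 1.034)
t=5.500: state=(-0.493, 1.629)
t=6.000: state=(0.544, 2.490)
t=6.500: state=(1.680, 1.560)
t=7.000: state=(1.994, -0.071)
t=7.500: state=(1.806, -0.586)
t=8.000: state=(1.444, -0.862)
t=8.500: state=(0.923, -1.263)
t=9.000: state=(0.118, -2.031)
t=9.500: state=(-1.086, -2.504)
t=9.660: state=(-1.458, -2.087)

(x, y) = (-1.458, -2.087)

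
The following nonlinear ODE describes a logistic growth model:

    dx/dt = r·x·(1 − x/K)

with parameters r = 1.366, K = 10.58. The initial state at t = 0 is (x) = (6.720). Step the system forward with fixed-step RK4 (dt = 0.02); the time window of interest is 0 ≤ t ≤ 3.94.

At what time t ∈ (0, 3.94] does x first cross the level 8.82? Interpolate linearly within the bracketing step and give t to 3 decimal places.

t = 0.774

t=0.000: state=(6.720)
step 1 (dt=0.02): k1=(3.349), k2=(3.337), k3=(3.337), k4=(3.324); state += dt/6·(k1+2k2+2k3+k4)
t=0.020: state=(6.787)
t=0.040: state=(6.853)
t=0.060: state=(6.919)
continuing one RK4 step at a time; state shown every 10 steps (Δt=0.2):
t=0.200: state=(7.362)
t=0.400: state=(7.939)
t=0.600: state=(8.443)
t=0.760: state=(8.792)
next step: t=0.780: state=(8.832) — x has crossed 8.82
linear interpolation between t=0.760 (8.79176) and t=0.780 (8.83199) → t≈0.774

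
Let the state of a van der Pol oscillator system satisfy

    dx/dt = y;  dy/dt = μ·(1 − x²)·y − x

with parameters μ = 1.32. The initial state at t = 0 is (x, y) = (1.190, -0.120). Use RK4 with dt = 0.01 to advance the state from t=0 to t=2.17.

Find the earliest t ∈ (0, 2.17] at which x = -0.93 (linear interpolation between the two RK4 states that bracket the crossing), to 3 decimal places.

t=0.000: state=(1.190, -0.120)
step 1 (dt=0.01): k1=(-0.120, -1.124), k2=(-0.126, -1.121), k3=(-0.126, -1.121), k4=(-0.131, -1.117); state += dt/6·(k1+2k2+2k3+k4)
t=0.010: state=(1.189, -0.131)
t=0.020: state=(1.187, -0.142)
t=0.030: state=(1.186, -0.153)
continuing one RK4 step at a time; state shown every 10 steps (Δt=0.1):
t=0.100: state=(1.172, -0.229)
t=0.200: state=(1.144, -0.332)
t=0.300: state=(1.106, -0.431)
t=0.400: state=(1.058, -0.529)
t=0.500: state=(1.000, -0.627)
t=0.600: state=(0.933, -0.730)
t=0.700: state=(0.854, -0.840)
t=0.800: state=(0.764, -0.962)
t=0.900: state=(0.661, -1.100)
t=1.000: state=(0.543, -1.260)
t=1.100: state=(0.408, -1.445)
t=1.200: state=(0.253, -1.660)
t=1.300: state=(0.075, -1.905)
t=1.400: state=(-0.128, -2.170)
t=1.500: state=(-0.359, -2.430)
t=1.600: state=(-0.613, -2.636)
t=1.700: state=(-0.882, -2.717)
t=1.710: state=(-0.909, -2.715)
next step: t=1.720: state=(-0.936, -2.711) — x has crossed -0.93
linear interpolation between t=1.710 (-0.90882) and t=1.720 (-0.93595) → t≈1.718

t = 1.718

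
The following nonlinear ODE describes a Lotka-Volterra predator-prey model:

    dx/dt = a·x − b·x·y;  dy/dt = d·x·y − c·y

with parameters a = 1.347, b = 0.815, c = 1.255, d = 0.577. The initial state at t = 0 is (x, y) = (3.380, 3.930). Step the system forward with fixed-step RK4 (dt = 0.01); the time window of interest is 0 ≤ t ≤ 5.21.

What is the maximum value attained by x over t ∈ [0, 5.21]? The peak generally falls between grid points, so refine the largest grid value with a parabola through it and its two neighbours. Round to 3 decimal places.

max x = 5.718

t=0.000: state=(3.380, 3.930)
step 1 (dt=0.01): k1=(-6.273, 2.732), k2=(-6.252, 2.670), k3=(-6.252, 2.671), k4=(-6.229, 2.608); state += dt/6·(k1+2k2+2k3+k4)
t=0.010: state=(3.317, 3.957)
t=0.020: state=(3.255, 3.982)
t=0.030: state=(3.194, 4.006)
continuing one RK4 step at a time; state shown every 20 steps (Δt=0.2):
t=0.200: state=(2.261, 4.221)
t=0.400: state=(1.499, 4.066)
t=0.600: state=(1.044, 3.655)
t=0.800: state=(0.784, 3.155)
t=1.000: state=(0.639, 2.663)
t=1.200: state=(0.563, 2.220)
t=1.400: state=(0.530, 1.839)
t=1.600: state=(0.528, 1.520)
t=1.800: state=(0.551, 1.258)
t=2.000: state=(0.599, 1.046)
t=2.200: state=(0.671, 0.875)
t=2.400: state=(0.770, 0.740)
t=2.600: state=(0.902, 0.634)
t=2.800: state=(1.072, 0.552)
t=3.000: state=(1.289, 0.492)
t=3.200: state=(1.563, 0.451)
t=3.400: state=(1.905, 0.428)
t=3.600: state=(2.327, 0.425)
t=3.800: state=(2.839, 0.445)
t=4.000: state=(3.444, 0.497)
t=4.200: state=(4.127, 0.599)
t=4.400: state=(4.835, 0.781)
t=4.600: state=(5.442, 1.102)
t=4.800: state=(5.718, 1.640)
t=5.000: state=(5.386, 2.438)
t=5.200: state=(4.396, 3.353)
t=5.210: state=(4.335, 3.396)
largest grid value and its neighbours: x(4.790)=5.71644, x(4.800)=5.71781, x(4.810)=5.71761
parabola through these three points peaks at t≈4.804 with x≈5.71792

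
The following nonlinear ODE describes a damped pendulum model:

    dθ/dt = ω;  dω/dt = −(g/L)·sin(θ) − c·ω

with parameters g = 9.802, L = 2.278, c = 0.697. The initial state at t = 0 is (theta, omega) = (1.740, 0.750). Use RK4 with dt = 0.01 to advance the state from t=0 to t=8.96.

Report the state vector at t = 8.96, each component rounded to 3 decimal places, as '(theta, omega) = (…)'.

(theta, omega) = (-0.015, 0.165)

t=0.000: state=(1.740, 0.750)
step 1 (dt=0.01): k1=(0.750, -4.764), k2=(0.726, -4.745), k3=(0.726, -4.745), k4=(0.703, -4.726); state += dt/6·(k1+2k2+2k3+k4)
t=0.010: state=(1.747, 0.703)
t=0.020: state=(1.754, 0.655)
t=0.030: state=(1.760, 0.609)
continuing one RK4 step at a time; state shown every 50 steps (Δt=0.5):
t=0.500: state=(1.586, -1.257)
t=1.000: state=(0.603, -2.453)
t=1.500: state=(-0.519, -1.687)
t=2.000: state=(-0.913, 0.108)
t=2.500: state=(-0.514, 1.309)
t=3.000: state=(0.168, 1.186)
t=3.500: state=(0.513, 0.141)
t=4.000: state=(0.346, -0.706)
t=4.500: state=(-0.053, -0.743)
t=5.000: state=(-0.290, -0.158)
t=5.500: state=(-0.220, 0.383)
t=6.000: state=(0.011, 0.452)
t=6.500: state=(0.165, 0.127)
t=7.000: state=(0.137, -0.207)
t=7.500: state=(0.004, -0.272)
t=8.000: state=(-0.093, -0.092)
t=8.500: state=(-0.085, 0.111)
t=8.960: state=(-0.015, 0.165)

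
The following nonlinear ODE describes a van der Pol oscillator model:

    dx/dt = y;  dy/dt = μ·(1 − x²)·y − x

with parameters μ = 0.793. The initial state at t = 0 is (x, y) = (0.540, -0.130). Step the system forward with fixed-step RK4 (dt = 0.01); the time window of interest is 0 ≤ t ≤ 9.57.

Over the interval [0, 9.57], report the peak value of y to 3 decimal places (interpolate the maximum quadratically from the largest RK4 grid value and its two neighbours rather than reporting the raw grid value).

t=0.000: state=(0.540, -0.130)
step 1 (dt=0.01): k1=(-0.130, -0.613), k2=(-0.133, -0.614), k3=(-0.133, -0.614), k4=(-0.136, -0.615); state += dt/6·(k1+2k2+2k3+k4)
t=0.010: state=(0.539, -0.136)
t=0.020: state=(0.537, -0.142)
t=0.030: state=(0.536, -0.148)
continuing one RK4 step at a time; state shown every 50 steps (Δt=0.5):
t=0.500: state=(0.394, -0.461)
t=1.000: state=(0.074, -0.823)
t=1.500: state=(-0.419, -1.114)
t=2.000: state=(-0.969, -0.980)
t=2.500: state=(-1.305, -0.317)
t=3.000: state=(-1.291, 0.338)
t=3.500: state=(-0.993, 0.846)
t=4.000: state=(-0.433, 1.421)
t=4.500: state=(0.452, 2.087)
t=5.000: state=(1.458, 1.603)
t=5.500: state=(1.875, 0.145)
t=6.000: state=(1.748, -0.545)
t=6.500: state=(1.382, -0.911)
t=7.000: state=(0.822, -1.364)
t=7.500: state=(-0.035, -2.110)
t=8.000: state=(-1.208, -2.268)
t=8.500: state=(-1.938, -0.565)
t=9.000: state=(-1.932, 0.409)
t=9.500: state=(-1.626, 0.779)
t=9.570: state=(-1.570, 0.822)
largest grid value and its neighbours: y(4.630)=2.15177, y(4.640)=2.15213, y(4.650)=2.15172
parabola through these three points peaks at t≈4.640 with y≈2.15213

max y = 2.152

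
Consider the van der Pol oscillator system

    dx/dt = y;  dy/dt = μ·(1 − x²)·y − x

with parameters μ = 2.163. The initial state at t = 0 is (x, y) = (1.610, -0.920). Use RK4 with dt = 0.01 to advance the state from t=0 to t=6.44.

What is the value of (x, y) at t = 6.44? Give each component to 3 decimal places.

(x, y) = (1.979, -0.253)

t=0.000: state=(1.610, -0.920)
step 1 (dt=0.01): k1=(-0.920, 1.558), k2=(-0.912, 1.507), k3=(-0.912, 1.508), k4=(-0.905, 1.458); state += dt/6·(k1+2k2+2k3+k4)
t=0.010: state=(1.601, -0.905)
t=0.020: state=(1.592, -0.891)
t=0.030: state=(1.583, -0.878)
continuing one RK4 step at a time; state shown every 25 steps (Δt=0.25):
t=0.250: state=(1.409, -0.740)
t=0.500: state=(1.223, -0.773)
t=0.750: state=(1.012, -0.938)
t=1.000: state=(0.739, -1.293)
t=1.250: state=(0.333, -2.044)
t=1.500: state=(-0.342, -3.455)
t=1.750: state=(-1.315, -3.743)
t=2.000: state=(-1.927, -1.126)
t=2.250: state=(-2.030, 0.024)
t=2.500: state=(-1.988, 0.252)
t=2.750: state=(-1.917, 0.308)
t=3.000: state=(-1.837, 0.337)
t=3.250: state=(-1.749, 0.365)
t=3.500: state=(-1.654, 0.400)
t=3.750: state=(-1.548, 0.444)
t=4.000: state=(-1.430, 0.505)
t=4.250: state=(-1.294, 0.593)
t=4.500: state=(-1.130, 0.730)
t=4.750: state=(-0.921, 0.963)
t=5.000: state=(-0.631, 1.403)
t=5.250: state=(-0.181, 2.307)
t=5.500: state=(0.575, 3.760)
t=5.750: state=(1.524, 3.131)
t=6.000: state=(1.972, 0.674)
t=6.250: state=(2.016, -0.116)
t=6.440: state=(1.979, -0.253)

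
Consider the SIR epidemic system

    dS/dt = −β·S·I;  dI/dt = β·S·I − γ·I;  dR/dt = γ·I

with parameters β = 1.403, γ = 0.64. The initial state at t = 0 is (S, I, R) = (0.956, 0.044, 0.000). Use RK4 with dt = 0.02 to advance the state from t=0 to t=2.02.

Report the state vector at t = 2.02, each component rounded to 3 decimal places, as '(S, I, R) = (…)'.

t=0.000: state=(0.956, 0.044, 0.000)
step 1 (dt=0.02): k1=(-0.059, 0.031, 0.028), k2=(-0.059, 0.031, 0.028), k3=(-0.059, 0.031, 0.028), k4=(-0.060, 0.031, 0.029); state += dt/6·(k1+2k2+2k3+k4)
t=0.020: state=(0.955, 0.045, 0.001)
t=0.040: state=(0.954, 0.045, 0.001)
t=0.060: state=(0.952, 0.046, 0.002)
continuing one RK4 step at a time; state shown every 5 steps (Δt=0.1):
t=0.100: state=(0.950, 0.047, 0.003)
t=0.200: state=(0.943, 0.051, 0.006)
t=0.300: state=(0.937, 0.054, 0.009)
t=0.400: state=(0.929, 0.058, 0.013)
t=0.500: state=(0.921, 0.062, 0.017)
t=0.600: state=(0.913, 0.066, 0.021)
t=0.700: state=(0.905, 0.070, 0.025)
t=0.800: state=(0.895, 0.075, 0.030)
t=0.900: state=(0.886, 0.079, 0.035)
t=1.000: state=(0.876, 0.084, 0.040)
t=1.100: state=(0.865, 0.089, 0.046)
t=1.200: state=(0.854, 0.095, 0.051)
t=1.300: state=(0.842, 0.100, 0.058)
t=1.400: state=(0.830, 0.105, 0.064)
t=1.500: state=(0.818, 0.111, 0.071)
t=1.600: state=(0.805, 0.117, 0.078)
t=1.700: state=(0.792, 0.122, 0.086)
t=1.800: state=(0.778, 0.128, 0.094)
t=1.900: state=(0.764, 0.134, 0.103)
t=2.000: state=(0.749, 0.140, 0.111)
t=2.020: state=(0.746, 0.141, 0.113)

(S, I, R) = (0.746, 0.141, 0.113)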